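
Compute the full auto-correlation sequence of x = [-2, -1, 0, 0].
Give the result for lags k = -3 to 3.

r_xx[k] = sum_m x[m]*x[m+k], indexed from 0, for k = -3 to 3:
  r_xx[-3] = x[3]*x[0] = 0
  r_xx[-2] = x[2]*x[0] + x[3]*x[1] = 0
  r_xx[-1] = x[1]*x[0] + x[2]*x[1] + x[3]*x[2] = 2
  r_xx[0] = x[0]*x[0] + x[1]*x[1] + x[2]*x[2] + x[3]*x[3] = 5
  r_xx[1] = x[0]*x[1] + x[1]*x[2] + x[2]*x[3] = 2
  r_xx[2] = x[0]*x[2] + x[1]*x[3] = 0
  r_xx[3] = x[0]*x[3] = 0
r_xx = [0, 0, 2, 5, 2, 0, 0]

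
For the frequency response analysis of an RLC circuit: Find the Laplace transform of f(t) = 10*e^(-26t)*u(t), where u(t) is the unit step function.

Standard Laplace transform pair:
e^(-at)*u(t) <-> 1/(s+a)
With a = 26: L{10*e^(-26t)*u(t)} = 10/(s+26), ROC: Re(s) > -26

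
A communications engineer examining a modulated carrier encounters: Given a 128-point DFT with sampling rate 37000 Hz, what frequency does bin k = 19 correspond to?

The frequency of DFT bin k is: f_k = k * f_s / N
f_19 = 19 * 37000 / 128 = 87875/16 Hz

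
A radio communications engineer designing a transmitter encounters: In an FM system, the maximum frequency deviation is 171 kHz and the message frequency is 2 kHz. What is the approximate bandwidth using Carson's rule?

Carson's rule: BW = 2*(delta_f + f_m)
= 2*(171 + 2) kHz = 346 kHz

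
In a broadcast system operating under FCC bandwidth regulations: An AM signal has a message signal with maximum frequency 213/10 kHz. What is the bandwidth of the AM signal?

In AM (double-sideband), the bandwidth is twice the message frequency.
BW = 2 * f_m = 2 * 213/10 kHz = 213/5 kHz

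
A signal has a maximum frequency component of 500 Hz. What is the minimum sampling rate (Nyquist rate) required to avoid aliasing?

By the Nyquist-Shannon sampling theorem,
the minimum sampling rate (Nyquist rate) must be at least 2 * f_max.
Nyquist rate = 2 * 500 Hz = 1000 Hz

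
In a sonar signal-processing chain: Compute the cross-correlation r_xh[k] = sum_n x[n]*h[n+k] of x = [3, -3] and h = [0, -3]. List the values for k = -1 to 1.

Both sequences indexed from 0 and zero outside their support.
Lags with overlap: k = -1 to 1.
  r_xh[-1] = x[1]*h[0] = 0
  r_xh[0] = x[0]*h[0] + x[1]*h[1] = 9
  r_xh[1] = x[0]*h[1] = -9
r_xh = [0, 9, -9] (for k = -1, ..., 1)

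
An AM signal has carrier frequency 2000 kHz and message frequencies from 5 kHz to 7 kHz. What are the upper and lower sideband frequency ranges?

Upper sideband (USB) = fc + [fm_low, fm_high] = 2000 + [5, 7] = [2005, 2007] kHz
Lower sideband (LSB) = fc - [fm_high, fm_low] = 2000 - [7, 5] = [1993, 1995] kHz
Total occupied spectrum: 1993 kHz to 2007 kHz (plus carrier at 2000 kHz)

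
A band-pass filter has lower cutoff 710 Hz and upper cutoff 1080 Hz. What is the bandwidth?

Bandwidth = f_high - f_low
= 1080 Hz - 710 Hz = 370 Hz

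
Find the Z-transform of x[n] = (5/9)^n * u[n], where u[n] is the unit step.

The Z-transform of a^n * u[n] is z/(z-a) for |z| > |a|.
Here a = 5/9, so X(z) = z/(z - (5/9)) = 9z/(9z - 5)
ROC: |z| > 5/9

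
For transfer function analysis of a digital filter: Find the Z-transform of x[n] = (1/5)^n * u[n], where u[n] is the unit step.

The Z-transform of a^n * u[n] is z/(z-a) for |z| > |a|.
Here a = 1/5, so X(z) = z/(z - (1/5)) = 5z/(5z - 1)
ROC: |z| > 1/5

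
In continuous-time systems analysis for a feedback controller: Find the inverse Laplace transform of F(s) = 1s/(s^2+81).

Standard pair: s/(s^2+w^2) <-> cos(wt)*u(t)
With k=1, w=9: f(t) = cos(9t)*u(t)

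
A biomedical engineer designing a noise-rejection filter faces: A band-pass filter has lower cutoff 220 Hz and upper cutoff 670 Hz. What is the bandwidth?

Bandwidth = f_high - f_low
= 670 Hz - 220 Hz = 450 Hz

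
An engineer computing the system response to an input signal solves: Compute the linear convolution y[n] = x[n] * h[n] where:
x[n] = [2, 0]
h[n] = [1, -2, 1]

y[n] = sum_k x[k]*h[n-k]. Output length = len(x) + len(h) - 1 = 2 + 3 - 1 = 4.
y[0] = 2*1 = 2
y[1] = 0*1 + 2*-2 = -4
y[2] = 0*-2 + 2*1 = 2
y[3] = 0*1 = 0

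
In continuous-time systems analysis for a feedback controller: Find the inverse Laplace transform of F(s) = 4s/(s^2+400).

Standard pair: s/(s^2+w^2) <-> cos(wt)*u(t)
With k=4, w=20: f(t) = 4*cos(20t)*u(t)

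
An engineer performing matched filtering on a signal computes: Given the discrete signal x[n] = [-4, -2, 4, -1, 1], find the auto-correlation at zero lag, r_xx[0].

The auto-correlation at zero lag r_xx[0] equals the signal energy.
r_xx[0] = sum of x[n]^2 = (-4)^2 + (-2)^2 + 4^2 + (-1)^2 + 1^2
= 16 + 4 + 16 + 1 + 1 = 38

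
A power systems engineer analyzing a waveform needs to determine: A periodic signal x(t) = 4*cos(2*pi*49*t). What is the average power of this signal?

Average power of A*cos(wt) is A^2/2.
P = 4^2 / 2 = 16/2 = 8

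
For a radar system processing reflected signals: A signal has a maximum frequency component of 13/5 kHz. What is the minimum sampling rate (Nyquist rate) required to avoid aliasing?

By the Nyquist-Shannon sampling theorem,
the minimum sampling rate (Nyquist rate) must be at least 2 * f_max.
Nyquist rate = 2 * 13/5 kHz = 26/5 kHz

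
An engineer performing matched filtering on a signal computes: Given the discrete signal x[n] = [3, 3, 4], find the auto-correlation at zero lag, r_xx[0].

The auto-correlation at zero lag r_xx[0] equals the signal energy.
r_xx[0] = sum of x[n]^2 = 3^2 + 3^2 + 4^2
= 9 + 9 + 16 = 34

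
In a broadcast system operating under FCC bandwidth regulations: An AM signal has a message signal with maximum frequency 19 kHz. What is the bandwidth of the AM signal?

In AM (double-sideband), the bandwidth is twice the message frequency.
BW = 2 * f_m = 2 * 19 kHz = 38 kHz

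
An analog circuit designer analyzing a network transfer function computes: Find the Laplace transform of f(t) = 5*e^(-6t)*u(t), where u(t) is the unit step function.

Standard Laplace transform pair:
e^(-at)*u(t) <-> 1/(s+a)
With a = 6: L{5*e^(-6t)*u(t)} = 5/(s+6), ROC: Re(s) > -6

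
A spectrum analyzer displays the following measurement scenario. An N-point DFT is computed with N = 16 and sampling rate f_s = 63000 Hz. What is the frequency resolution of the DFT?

DFT frequency resolution = f_s / N
= 63000 / 16 = 7875/2 Hz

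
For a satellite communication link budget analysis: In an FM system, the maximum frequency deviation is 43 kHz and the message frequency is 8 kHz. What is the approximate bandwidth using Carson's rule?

Carson's rule: BW = 2*(delta_f + f_m)
= 2*(43 + 8) kHz = 102 kHz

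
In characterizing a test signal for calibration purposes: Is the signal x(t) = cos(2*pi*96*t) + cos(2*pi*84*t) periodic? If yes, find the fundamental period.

f1 = 96 Hz, f2 = 84 Hz
Period T1 = 1/96, T2 = 1/84
Ratio T1/T2 = 84/96, which is rational.
The signal is periodic with fundamental period T = 1/GCD(96,84) = 1/12 s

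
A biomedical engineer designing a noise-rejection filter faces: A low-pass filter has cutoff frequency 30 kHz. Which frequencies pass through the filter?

A low-pass filter passes all frequencies below the cutoff frequency 30 kHz and attenuates higher frequencies.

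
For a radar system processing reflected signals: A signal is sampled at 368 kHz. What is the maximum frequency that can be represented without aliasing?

The maximum frequency that can be represented without aliasing
is the Nyquist frequency: f_max = f_s / 2 = 368 kHz / 2 = 184 kHz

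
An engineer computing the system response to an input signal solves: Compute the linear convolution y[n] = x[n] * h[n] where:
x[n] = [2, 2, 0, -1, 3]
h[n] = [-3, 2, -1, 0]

y[n] = sum_k x[k]*h[n-k]. Output length = len(x) + len(h) - 1 = 5 + 4 - 1 = 8.
y[0] = 2*-3 = -6
y[1] = 2*-3 + 2*2 = -2
y[2] = 0*-3 + 2*2 + 2*-1 = 2
y[3] = -1*-3 + 0*2 + 2*-1 + 2*0 = 1
y[4] = 3*-3 + -1*2 + 0*-1 + 2*0 = -11
y[5] = 3*2 + -1*-1 + 0*0 = 7
y[6] = 3*-1 + -1*0 = -3
y[7] = 3*0 = 0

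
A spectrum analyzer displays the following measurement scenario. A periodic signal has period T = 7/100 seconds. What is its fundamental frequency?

The fundamental frequency is the reciprocal of the period.
f = 1/T = 1/(7/100) = 100/7 Hz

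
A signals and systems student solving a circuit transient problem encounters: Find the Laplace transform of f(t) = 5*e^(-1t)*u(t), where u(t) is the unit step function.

Standard Laplace transform pair:
e^(-at)*u(t) <-> 1/(s+a)
With a = 1: L{5*e^(-1t)*u(t)} = 5/(s+1), ROC: Re(s) > -1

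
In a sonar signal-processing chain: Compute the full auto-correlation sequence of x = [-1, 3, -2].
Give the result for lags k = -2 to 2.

r_xx[k] = sum_m x[m]*x[m+k], indexed from 0, for k = -2 to 2:
  r_xx[-2] = x[2]*x[0] = 2
  r_xx[-1] = x[1]*x[0] + x[2]*x[1] = -9
  r_xx[0] = x[0]*x[0] + x[1]*x[1] + x[2]*x[2] = 14
  r_xx[1] = x[0]*x[1] + x[1]*x[2] = -9
  r_xx[2] = x[0]*x[2] = 2
r_xx = [2, -9, 14, -9, 2]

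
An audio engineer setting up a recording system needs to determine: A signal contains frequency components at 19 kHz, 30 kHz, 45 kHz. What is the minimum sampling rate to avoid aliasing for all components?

The highest frequency component is f_max = 45 kHz.
Nyquist rate = 2 * f_max = 2 * 45 kHz = 90 kHz.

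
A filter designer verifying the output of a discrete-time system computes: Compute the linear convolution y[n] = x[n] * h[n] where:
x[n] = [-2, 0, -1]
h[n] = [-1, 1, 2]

y[n] = sum_k x[k]*h[n-k]. Output length = len(x) + len(h) - 1 = 3 + 3 - 1 = 5.
y[0] = -2*-1 = 2
y[1] = 0*-1 + -2*1 = -2
y[2] = -1*-1 + 0*1 + -2*2 = -3
y[3] = -1*1 + 0*2 = -1
y[4] = -1*2 = -2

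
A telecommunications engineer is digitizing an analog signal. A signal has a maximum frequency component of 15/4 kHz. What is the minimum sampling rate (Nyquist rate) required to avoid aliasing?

By the Nyquist-Shannon sampling theorem,
the minimum sampling rate (Nyquist rate) must be at least 2 * f_max.
Nyquist rate = 2 * 15/4 kHz = 15/2 kHz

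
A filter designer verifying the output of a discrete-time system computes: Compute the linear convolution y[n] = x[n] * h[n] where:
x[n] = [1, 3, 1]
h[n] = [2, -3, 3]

y[n] = sum_k x[k]*h[n-k]. Output length = len(x) + len(h) - 1 = 3 + 3 - 1 = 5.
y[0] = 1*2 = 2
y[1] = 3*2 + 1*-3 = 3
y[2] = 1*2 + 3*-3 + 1*3 = -4
y[3] = 1*-3 + 3*3 = 6
y[4] = 1*3 = 3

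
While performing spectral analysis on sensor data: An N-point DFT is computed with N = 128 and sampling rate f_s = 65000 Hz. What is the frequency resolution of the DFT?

DFT frequency resolution = f_s / N
= 65000 / 128 = 8125/16 Hz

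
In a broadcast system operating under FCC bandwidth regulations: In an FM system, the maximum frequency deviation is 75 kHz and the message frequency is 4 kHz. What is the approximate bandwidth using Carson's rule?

Carson's rule: BW = 2*(delta_f + f_m)
= 2*(75 + 4) kHz = 158 kHz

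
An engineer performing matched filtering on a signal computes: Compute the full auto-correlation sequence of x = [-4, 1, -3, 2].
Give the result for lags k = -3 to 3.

r_xx[k] = sum_m x[m]*x[m+k], indexed from 0, for k = -3 to 3:
  r_xx[-3] = x[3]*x[0] = -8
  r_xx[-2] = x[2]*x[0] + x[3]*x[1] = 14
  r_xx[-1] = x[1]*x[0] + x[2]*x[1] + x[3]*x[2] = -13
  r_xx[0] = x[0]*x[0] + x[1]*x[1] + x[2]*x[2] + x[3]*x[3] = 30
  r_xx[1] = x[0]*x[1] + x[1]*x[2] + x[2]*x[3] = -13
  r_xx[2] = x[0]*x[2] + x[1]*x[3] = 14
  r_xx[3] = x[0]*x[3] = -8
r_xx = [-8, 14, -13, 30, -13, 14, -8]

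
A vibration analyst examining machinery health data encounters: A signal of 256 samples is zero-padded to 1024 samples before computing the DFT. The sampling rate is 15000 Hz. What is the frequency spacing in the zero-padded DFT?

Original DFT: N = 256, resolution = f_s/N = 15000/256 = 1875/32 Hz
Zero-padded DFT: N = 1024, resolution = f_s/N = 15000/1024 = 1875/128 Hz
Zero-padding interpolates the spectrum (finer frequency grid)
but does NOT improve the true spectral resolution (ability to resolve close frequencies).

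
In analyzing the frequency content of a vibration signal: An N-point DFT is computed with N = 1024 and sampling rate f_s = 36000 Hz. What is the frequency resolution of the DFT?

DFT frequency resolution = f_s / N
= 36000 / 1024 = 1125/32 Hz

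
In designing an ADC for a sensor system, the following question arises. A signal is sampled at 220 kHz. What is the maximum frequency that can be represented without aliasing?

The maximum frequency that can be represented without aliasing
is the Nyquist frequency: f_max = f_s / 2 = 220 kHz / 2 = 110 kHz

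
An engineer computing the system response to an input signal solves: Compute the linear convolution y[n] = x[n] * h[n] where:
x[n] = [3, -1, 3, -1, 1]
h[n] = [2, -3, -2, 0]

y[n] = sum_k x[k]*h[n-k]. Output length = len(x) + len(h) - 1 = 5 + 4 - 1 = 8.
y[0] = 3*2 = 6
y[1] = -1*2 + 3*-3 = -11
y[2] = 3*2 + -1*-3 + 3*-2 = 3
y[3] = -1*2 + 3*-3 + -1*-2 + 3*0 = -9
y[4] = 1*2 + -1*-3 + 3*-2 + -1*0 = -1
y[5] = 1*-3 + -1*-2 + 3*0 = -1
y[6] = 1*-2 + -1*0 = -2
y[7] = 1*0 = 0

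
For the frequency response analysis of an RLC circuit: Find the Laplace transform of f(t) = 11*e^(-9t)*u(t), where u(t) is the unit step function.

Standard Laplace transform pair:
e^(-at)*u(t) <-> 1/(s+a)
With a = 9: L{11*e^(-9t)*u(t)} = 11/(s+9), ROC: Re(s) > -9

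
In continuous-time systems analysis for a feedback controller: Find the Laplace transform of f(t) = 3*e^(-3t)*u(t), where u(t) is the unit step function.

Standard Laplace transform pair:
e^(-at)*u(t) <-> 1/(s+a)
With a = 3: L{3*e^(-3t)*u(t)} = 3/(s+3), ROC: Re(s) > -3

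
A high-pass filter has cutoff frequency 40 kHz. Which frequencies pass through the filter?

A high-pass filter passes all frequencies above the cutoff frequency 40 kHz and attenuates lower frequencies.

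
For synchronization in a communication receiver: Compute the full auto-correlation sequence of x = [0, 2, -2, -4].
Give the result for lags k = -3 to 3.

r_xx[k] = sum_m x[m]*x[m+k], indexed from 0, for k = -3 to 3:
  r_xx[-3] = x[3]*x[0] = 0
  r_xx[-2] = x[2]*x[0] + x[3]*x[1] = -8
  r_xx[-1] = x[1]*x[0] + x[2]*x[1] + x[3]*x[2] = 4
  r_xx[0] = x[0]*x[0] + x[1]*x[1] + x[2]*x[2] + x[3]*x[3] = 24
  r_xx[1] = x[0]*x[1] + x[1]*x[2] + x[2]*x[3] = 4
  r_xx[2] = x[0]*x[2] + x[1]*x[3] = -8
  r_xx[3] = x[0]*x[3] = 0
r_xx = [0, -8, 4, 24, 4, -8, 0]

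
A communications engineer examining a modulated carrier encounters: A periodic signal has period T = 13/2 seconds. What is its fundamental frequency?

The fundamental frequency is the reciprocal of the period.
f = 1/T = 1/(13/2) = 2/13 Hz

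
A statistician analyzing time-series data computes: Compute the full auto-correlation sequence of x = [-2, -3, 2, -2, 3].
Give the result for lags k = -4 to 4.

r_xx[k] = sum_m x[m]*x[m+k], indexed from 0, for k = -4 to 4:
  r_xx[-4] = x[4]*x[0] = -6
  r_xx[-3] = x[3]*x[0] + x[4]*x[1] = -5
  r_xx[-2] = x[2]*x[0] + x[3]*x[1] + x[4]*x[2] = 8
  r_xx[-1] = x[1]*x[0] + x[2]*x[1] + x[3]*x[2] + x[4]*x[3] = -10
  r_xx[0] = x[0]*x[0] + x[1]*x[1] + x[2]*x[2] + x[3]*x[3] + x[4]*x[4] = 30
  r_xx[1] = x[0]*x[1] + x[1]*x[2] + x[2]*x[3] + x[3]*x[4] = -10
  r_xx[2] = x[0]*x[2] + x[1]*x[3] + x[2]*x[4] = 8
  r_xx[3] = x[0]*x[3] + x[1]*x[4] = -5
  r_xx[4] = x[0]*x[4] = -6
r_xx = [-6, -5, 8, -10, 30, -10, 8, -5, -6]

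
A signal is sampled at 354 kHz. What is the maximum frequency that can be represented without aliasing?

The maximum frequency that can be represented without aliasing
is the Nyquist frequency: f_max = f_s / 2 = 354 kHz / 2 = 177 kHz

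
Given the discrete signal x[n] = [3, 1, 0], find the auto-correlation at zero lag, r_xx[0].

The auto-correlation at zero lag r_xx[0] equals the signal energy.
r_xx[0] = sum of x[n]^2 = 3^2 + 1^2 + 0^2
= 9 + 1 + 0 = 10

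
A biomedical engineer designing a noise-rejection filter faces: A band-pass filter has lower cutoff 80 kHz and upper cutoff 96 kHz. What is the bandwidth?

Bandwidth = f_high - f_low
= 96 kHz - 80 kHz = 16 kHz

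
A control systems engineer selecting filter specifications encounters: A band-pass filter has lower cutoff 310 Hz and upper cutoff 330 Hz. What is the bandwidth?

Bandwidth = f_high - f_low
= 330 Hz - 310 Hz = 20 Hz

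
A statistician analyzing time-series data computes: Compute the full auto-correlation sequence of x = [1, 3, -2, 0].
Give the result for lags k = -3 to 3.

r_xx[k] = sum_m x[m]*x[m+k], indexed from 0, for k = -3 to 3:
  r_xx[-3] = x[3]*x[0] = 0
  r_xx[-2] = x[2]*x[0] + x[3]*x[1] = -2
  r_xx[-1] = x[1]*x[0] + x[2]*x[1] + x[3]*x[2] = -3
  r_xx[0] = x[0]*x[0] + x[1]*x[1] + x[2]*x[2] + x[3]*x[3] = 14
  r_xx[1] = x[0]*x[1] + x[1]*x[2] + x[2]*x[3] = -3
  r_xx[2] = x[0]*x[2] + x[1]*x[3] = -2
  r_xx[3] = x[0]*x[3] = 0
r_xx = [0, -2, -3, 14, -3, -2, 0]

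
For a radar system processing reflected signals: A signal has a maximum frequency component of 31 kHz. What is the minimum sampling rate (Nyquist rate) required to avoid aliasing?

By the Nyquist-Shannon sampling theorem,
the minimum sampling rate (Nyquist rate) must be at least 2 * f_max.
Nyquist rate = 2 * 31 kHz = 62 kHz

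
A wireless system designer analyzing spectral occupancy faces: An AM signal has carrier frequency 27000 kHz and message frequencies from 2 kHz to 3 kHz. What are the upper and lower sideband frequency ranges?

Upper sideband (USB) = fc + [fm_low, fm_high] = 27000 + [2, 3] = [27002, 27003] kHz
Lower sideband (LSB) = fc - [fm_high, fm_low] = 27000 - [3, 2] = [26997, 26998] kHz
Total occupied spectrum: 26997 kHz to 27003 kHz (plus carrier at 27000 kHz)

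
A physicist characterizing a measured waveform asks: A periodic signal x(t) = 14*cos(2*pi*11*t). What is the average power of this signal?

Average power of A*cos(wt) is A^2/2.
P = 14^2 / 2 = 196/2 = 98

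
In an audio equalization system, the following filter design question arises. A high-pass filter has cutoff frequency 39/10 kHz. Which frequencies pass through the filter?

A high-pass filter passes all frequencies above the cutoff frequency 39/10 kHz and attenuates lower frequencies.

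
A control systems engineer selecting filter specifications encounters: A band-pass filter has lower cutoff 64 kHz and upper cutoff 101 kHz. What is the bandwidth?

Bandwidth = f_high - f_low
= 101 kHz - 64 kHz = 37 kHz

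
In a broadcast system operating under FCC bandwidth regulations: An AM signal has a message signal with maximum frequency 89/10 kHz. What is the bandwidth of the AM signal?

In AM (double-sideband), the bandwidth is twice the message frequency.
BW = 2 * f_m = 2 * 89/10 kHz = 89/5 kHz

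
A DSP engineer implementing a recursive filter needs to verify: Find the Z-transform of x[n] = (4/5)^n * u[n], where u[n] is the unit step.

The Z-transform of a^n * u[n] is z/(z-a) for |z| > |a|.
Here a = 4/5, so X(z) = z/(z - (4/5)) = 5z/(5z - 4)
ROC: |z| > 4/5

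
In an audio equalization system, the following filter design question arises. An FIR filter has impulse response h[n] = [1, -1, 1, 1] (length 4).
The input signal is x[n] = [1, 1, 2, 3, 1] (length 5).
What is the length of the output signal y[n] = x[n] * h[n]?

For linear convolution, the output length is:
len(y) = len(x) + len(h) - 1 = 5 + 4 - 1 = 8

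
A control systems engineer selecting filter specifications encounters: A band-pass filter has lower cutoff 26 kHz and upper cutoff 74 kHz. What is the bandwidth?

Bandwidth = f_high - f_low
= 74 kHz - 26 kHz = 48 kHz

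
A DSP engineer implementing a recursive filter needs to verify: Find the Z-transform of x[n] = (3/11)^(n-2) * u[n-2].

Time-shifting property: if X(z) = Z{x[n]}, then Z{x[n-d]} = z^(-d) * X(z)
X(z) = z/(z - 3/11) for x[n] = (3/11)^n * u[n]
Z{x[n-2]} = z^(-2) * z/(z - 3/11) = z^(-1)/(z - 3/11)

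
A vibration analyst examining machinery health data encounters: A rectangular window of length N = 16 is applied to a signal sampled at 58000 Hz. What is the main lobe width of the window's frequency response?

For a rectangular window of length N,
the main lobe width in frequency is 2*f_s/N.
= 2*58000/16 = 7250 Hz
This determines the minimum frequency separation for resolving two sinusoids.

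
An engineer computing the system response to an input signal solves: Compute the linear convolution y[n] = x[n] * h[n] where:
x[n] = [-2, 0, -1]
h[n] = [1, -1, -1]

y[n] = sum_k x[k]*h[n-k]. Output length = len(x) + len(h) - 1 = 3 + 3 - 1 = 5.
y[0] = -2*1 = -2
y[1] = 0*1 + -2*-1 = 2
y[2] = -1*1 + 0*-1 + -2*-1 = 1
y[3] = -1*-1 + 0*-1 = 1
y[4] = -1*-1 = 1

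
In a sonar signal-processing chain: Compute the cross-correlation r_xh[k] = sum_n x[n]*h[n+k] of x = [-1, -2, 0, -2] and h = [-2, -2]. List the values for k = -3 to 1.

Both sequences indexed from 0 and zero outside their support.
Lags with overlap: k = -3 to 1.
  r_xh[-3] = x[3]*h[0] = 4
  r_xh[-2] = x[2]*h[0] + x[3]*h[1] = 4
  r_xh[-1] = x[1]*h[0] + x[2]*h[1] = 4
  r_xh[0] = x[0]*h[0] + x[1]*h[1] = 6
  r_xh[1] = x[0]*h[1] = 2
r_xh = [4, 4, 4, 6, 2] (for k = -3, ..., 1)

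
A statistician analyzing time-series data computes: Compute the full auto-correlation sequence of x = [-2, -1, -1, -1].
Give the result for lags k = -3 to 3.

r_xx[k] = sum_m x[m]*x[m+k], indexed from 0, for k = -3 to 3:
  r_xx[-3] = x[3]*x[0] = 2
  r_xx[-2] = x[2]*x[0] + x[3]*x[1] = 3
  r_xx[-1] = x[1]*x[0] + x[2]*x[1] + x[3]*x[2] = 4
  r_xx[0] = x[0]*x[0] + x[1]*x[1] + x[2]*x[2] + x[3]*x[3] = 7
  r_xx[1] = x[0]*x[1] + x[1]*x[2] + x[2]*x[3] = 4
  r_xx[2] = x[0]*x[2] + x[1]*x[3] = 3
  r_xx[3] = x[0]*x[3] = 2
r_xx = [2, 3, 4, 7, 4, 3, 2]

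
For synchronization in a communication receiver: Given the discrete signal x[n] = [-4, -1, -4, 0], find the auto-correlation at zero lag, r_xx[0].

The auto-correlation at zero lag r_xx[0] equals the signal energy.
r_xx[0] = sum of x[n]^2 = (-4)^2 + (-1)^2 + (-4)^2 + 0^2
= 16 + 1 + 16 + 0 = 33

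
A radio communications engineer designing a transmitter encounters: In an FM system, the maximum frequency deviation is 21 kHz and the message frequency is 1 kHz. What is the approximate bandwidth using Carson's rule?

Carson's rule: BW = 2*(delta_f + f_m)
= 2*(21 + 1) kHz = 44 kHz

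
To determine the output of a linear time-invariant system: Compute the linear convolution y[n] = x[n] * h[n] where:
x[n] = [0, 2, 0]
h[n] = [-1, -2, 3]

y[n] = sum_k x[k]*h[n-k]. Output length = len(x) + len(h) - 1 = 3 + 3 - 1 = 5.
y[0] = 0*-1 = 0
y[1] = 2*-1 + 0*-2 = -2
y[2] = 0*-1 + 2*-2 + 0*3 = -4
y[3] = 0*-2 + 2*3 = 6
y[4] = 0*3 = 0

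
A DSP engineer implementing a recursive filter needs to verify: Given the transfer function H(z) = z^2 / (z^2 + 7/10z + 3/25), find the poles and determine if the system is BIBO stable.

Poles are roots of the denominator: z^2 + 7/10z + 3/25 = 0.
Quadratic formula: z = [-(7/10) +/- sqrt((7/10)^2 - 4*(3/25))] / 2
Discriminant = 49/100 - 12/25 = 1/100; sqrt = 1/10.
z = (-7/10 +/- 1/10) / 2 => z = -3/10 or z = -2/5.
|p1| = 3/10, |p2| = 2/5.
For BIBO stability, all poles must lie inside the unit circle (|p| < 1).
System is STABLE since both |p| < 1.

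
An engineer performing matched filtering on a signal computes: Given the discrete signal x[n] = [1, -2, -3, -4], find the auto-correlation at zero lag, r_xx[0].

The auto-correlation at zero lag r_xx[0] equals the signal energy.
r_xx[0] = sum of x[n]^2 = 1^2 + (-2)^2 + (-3)^2 + (-4)^2
= 1 + 4 + 9 + 16 = 30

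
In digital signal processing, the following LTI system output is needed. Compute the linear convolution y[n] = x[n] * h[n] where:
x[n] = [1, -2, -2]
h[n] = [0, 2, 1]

y[n] = sum_k x[k]*h[n-k]. Output length = len(x) + len(h) - 1 = 3 + 3 - 1 = 5.
y[0] = 1*0 = 0
y[1] = -2*0 + 1*2 = 2
y[2] = -2*0 + -2*2 + 1*1 = -3
y[3] = -2*2 + -2*1 = -6
y[4] = -2*1 = -2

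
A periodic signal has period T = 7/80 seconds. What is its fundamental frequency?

The fundamental frequency is the reciprocal of the period.
f = 1/T = 1/(7/80) = 80/7 Hz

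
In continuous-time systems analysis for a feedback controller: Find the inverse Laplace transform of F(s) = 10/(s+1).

Standard pair: k/(s+a) <-> k*e^(-at)*u(t)
With k=10, a=1: f(t) = 10*e^(-t)*u(t)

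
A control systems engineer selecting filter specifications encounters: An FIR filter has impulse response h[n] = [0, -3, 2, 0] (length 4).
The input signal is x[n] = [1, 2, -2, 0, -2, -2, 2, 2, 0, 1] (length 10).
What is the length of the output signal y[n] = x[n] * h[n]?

For linear convolution, the output length is:
len(y) = len(x) + len(h) - 1 = 10 + 4 - 1 = 13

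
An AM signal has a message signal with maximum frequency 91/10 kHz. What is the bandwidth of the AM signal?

In AM (double-sideband), the bandwidth is twice the message frequency.
BW = 2 * f_m = 2 * 91/10 kHz = 91/5 kHz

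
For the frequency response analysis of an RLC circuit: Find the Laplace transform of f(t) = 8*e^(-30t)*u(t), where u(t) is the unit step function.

Standard Laplace transform pair:
e^(-at)*u(t) <-> 1/(s+a)
With a = 30: L{8*e^(-30t)*u(t)} = 8/(s+30), ROC: Re(s) > -30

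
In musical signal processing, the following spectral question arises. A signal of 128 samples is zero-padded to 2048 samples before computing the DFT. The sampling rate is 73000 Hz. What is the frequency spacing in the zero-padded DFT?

Original DFT: N = 128, resolution = f_s/N = 73000/128 = 9125/16 Hz
Zero-padded DFT: N = 2048, resolution = f_s/N = 73000/2048 = 9125/256 Hz
Zero-padding interpolates the spectrum (finer frequency grid)
but does NOT improve the true spectral resolution (ability to resolve close frequencies).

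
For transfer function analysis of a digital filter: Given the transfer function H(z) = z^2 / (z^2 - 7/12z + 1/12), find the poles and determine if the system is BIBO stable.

Poles are roots of the denominator: z^2 - 7/12z + 1/12 = 0.
Quadratic formula: z = [-(-7/12) +/- sqrt((-7/12)^2 - 4*(1/12))] / 2
Discriminant = 49/144 - 1/3 = 1/144; sqrt = 1/12.
z = (7/12 +/- 1/12) / 2 => z = 1/3 or z = 1/4.
|p1| = 1/3, |p2| = 1/4.
For BIBO stability, all poles must lie inside the unit circle (|p| < 1).
System is STABLE since both |p| < 1.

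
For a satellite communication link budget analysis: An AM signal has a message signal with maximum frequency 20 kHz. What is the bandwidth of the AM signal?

In AM (double-sideband), the bandwidth is twice the message frequency.
BW = 2 * f_m = 2 * 20 kHz = 40 kHz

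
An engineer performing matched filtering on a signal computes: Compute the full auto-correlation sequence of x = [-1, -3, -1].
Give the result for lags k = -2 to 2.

r_xx[k] = sum_m x[m]*x[m+k], indexed from 0, for k = -2 to 2:
  r_xx[-2] = x[2]*x[0] = 1
  r_xx[-1] = x[1]*x[0] + x[2]*x[1] = 6
  r_xx[0] = x[0]*x[0] + x[1]*x[1] + x[2]*x[2] = 11
  r_xx[1] = x[0]*x[1] + x[1]*x[2] = 6
  r_xx[2] = x[0]*x[2] = 1
r_xx = [1, 6, 11, 6, 1]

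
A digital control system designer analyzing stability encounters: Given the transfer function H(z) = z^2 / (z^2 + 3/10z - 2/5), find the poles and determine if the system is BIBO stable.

Poles are roots of the denominator: z^2 + 3/10z - 2/5 = 0.
Quadratic formula: z = [-(3/10) +/- sqrt((3/10)^2 - 4*(-2/5))] / 2
Discriminant = 9/100 + 8/5 = 169/100; sqrt = 13/10.
z = (-3/10 +/- 13/10) / 2 => z = 1/2 or z = -4/5.
|p1| = 1/2, |p2| = 4/5.
For BIBO stability, all poles must lie inside the unit circle (|p| < 1).
System is STABLE since both |p| < 1.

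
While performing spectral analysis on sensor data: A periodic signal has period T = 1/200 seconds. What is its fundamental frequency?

The fundamental frequency is the reciprocal of the period.
f = 1/T = 1/(1/200) = 200 Hz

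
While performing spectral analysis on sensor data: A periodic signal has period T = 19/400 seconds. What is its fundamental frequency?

The fundamental frequency is the reciprocal of the period.
f = 1/T = 1/(19/400) = 400/19 Hz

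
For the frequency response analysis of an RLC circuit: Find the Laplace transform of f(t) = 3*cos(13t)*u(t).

Standard pair: cos(wt)*u(t) <-> s/(s^2+w^2)
With w = 13: L{3*cos(13t)*u(t)} = 3s/(s^2+169)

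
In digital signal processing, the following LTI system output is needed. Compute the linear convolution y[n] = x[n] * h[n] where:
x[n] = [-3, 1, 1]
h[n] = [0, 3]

y[n] = sum_k x[k]*h[n-k]. Output length = len(x) + len(h) - 1 = 3 + 2 - 1 = 4.
y[0] = -3*0 = 0
y[1] = 1*0 + -3*3 = -9
y[2] = 1*0 + 1*3 = 3
y[3] = 1*3 = 3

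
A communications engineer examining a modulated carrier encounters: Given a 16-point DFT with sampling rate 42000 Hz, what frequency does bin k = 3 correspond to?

The frequency of DFT bin k is: f_k = k * f_s / N
f_3 = 3 * 42000 / 16 = 7875 Hz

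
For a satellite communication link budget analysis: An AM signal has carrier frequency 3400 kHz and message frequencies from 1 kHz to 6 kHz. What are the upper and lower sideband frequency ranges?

Upper sideband (USB) = fc + [fm_low, fm_high] = 3400 + [1, 6] = [3401, 3406] kHz
Lower sideband (LSB) = fc - [fm_high, fm_low] = 3400 - [6, 1] = [3394, 3399] kHz
Total occupied spectrum: 3394 kHz to 3406 kHz (plus carrier at 3400 kHz)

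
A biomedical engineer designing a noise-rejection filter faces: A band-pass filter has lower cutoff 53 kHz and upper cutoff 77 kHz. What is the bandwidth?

Bandwidth = f_high - f_low
= 77 kHz - 53 kHz = 24 kHz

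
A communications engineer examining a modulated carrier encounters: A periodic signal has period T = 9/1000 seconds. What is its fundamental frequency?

The fundamental frequency is the reciprocal of the period.
f = 1/T = 1/(9/1000) = 1000/9 Hz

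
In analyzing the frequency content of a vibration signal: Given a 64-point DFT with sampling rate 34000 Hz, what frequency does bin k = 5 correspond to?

The frequency of DFT bin k is: f_k = k * f_s / N
f_5 = 5 * 34000 / 64 = 10625/4 Hz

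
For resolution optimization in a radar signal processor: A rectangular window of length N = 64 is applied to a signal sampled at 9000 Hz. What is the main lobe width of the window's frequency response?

For a rectangular window of length N,
the main lobe width in frequency is 2*f_s/N.
= 2*9000/64 = 1125/4 Hz
This determines the minimum frequency separation for resolving two sinusoids.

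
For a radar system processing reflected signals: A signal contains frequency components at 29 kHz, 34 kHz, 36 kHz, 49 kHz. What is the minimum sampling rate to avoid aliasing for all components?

The highest frequency component is f_max = 49 kHz.
Nyquist rate = 2 * f_max = 2 * 49 kHz = 98 kHz.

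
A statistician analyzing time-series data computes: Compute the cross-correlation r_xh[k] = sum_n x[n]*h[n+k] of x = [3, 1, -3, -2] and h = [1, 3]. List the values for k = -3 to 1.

Both sequences indexed from 0 and zero outside their support.
Lags with overlap: k = -3 to 1.
  r_xh[-3] = x[3]*h[0] = -2
  r_xh[-2] = x[2]*h[0] + x[3]*h[1] = -9
  r_xh[-1] = x[1]*h[0] + x[2]*h[1] = -8
  r_xh[0] = x[0]*h[0] + x[1]*h[1] = 6
  r_xh[1] = x[0]*h[1] = 9
r_xh = [-2, -9, -8, 6, 9] (for k = -3, ..., 1)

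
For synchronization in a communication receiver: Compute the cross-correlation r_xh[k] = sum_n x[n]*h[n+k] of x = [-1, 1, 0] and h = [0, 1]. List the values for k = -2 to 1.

Both sequences indexed from 0 and zero outside their support.
Lags with overlap: k = -2 to 1.
  r_xh[-2] = x[2]*h[0] = 0
  r_xh[-1] = x[1]*h[0] + x[2]*h[1] = 0
  r_xh[0] = x[0]*h[0] + x[1]*h[1] = 1
  r_xh[1] = x[0]*h[1] = -1
r_xh = [0, 0, 1, -1] (for k = -2, ..., 1)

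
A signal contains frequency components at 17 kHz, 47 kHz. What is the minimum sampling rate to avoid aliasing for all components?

The highest frequency component is f_max = 47 kHz.
Nyquist rate = 2 * f_max = 2 * 47 kHz = 94 kHz.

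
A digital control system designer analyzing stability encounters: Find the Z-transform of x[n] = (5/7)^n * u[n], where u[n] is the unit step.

The Z-transform of a^n * u[n] is z/(z-a) for |z| > |a|.
Here a = 5/7, so X(z) = z/(z - (5/7)) = 7z/(7z - 5)
ROC: |z| > 5/7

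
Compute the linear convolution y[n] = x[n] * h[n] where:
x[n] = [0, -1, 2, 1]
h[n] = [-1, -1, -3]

y[n] = sum_k x[k]*h[n-k]. Output length = len(x) + len(h) - 1 = 4 + 3 - 1 = 6.
y[0] = 0*-1 = 0
y[1] = -1*-1 + 0*-1 = 1
y[2] = 2*-1 + -1*-1 + 0*-3 = -1
y[3] = 1*-1 + 2*-1 + -1*-3 = 0
y[4] = 1*-1 + 2*-3 = -7
y[5] = 1*-3 = -3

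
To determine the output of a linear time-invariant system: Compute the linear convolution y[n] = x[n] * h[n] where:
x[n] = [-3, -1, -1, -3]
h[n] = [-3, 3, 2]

y[n] = sum_k x[k]*h[n-k]. Output length = len(x) + len(h) - 1 = 4 + 3 - 1 = 6.
y[0] = -3*-3 = 9
y[1] = -1*-3 + -3*3 = -6
y[2] = -1*-3 + -1*3 + -3*2 = -6
y[3] = -3*-3 + -1*3 + -1*2 = 4
y[4] = -3*3 + -1*2 = -11
y[5] = -3*2 = -6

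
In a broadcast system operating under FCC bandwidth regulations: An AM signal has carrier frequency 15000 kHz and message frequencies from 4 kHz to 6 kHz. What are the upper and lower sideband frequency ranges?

Upper sideband (USB) = fc + [fm_low, fm_high] = 15000 + [4, 6] = [15004, 15006] kHz
Lower sideband (LSB) = fc - [fm_high, fm_low] = 15000 - [6, 4] = [14994, 14996] kHz
Total occupied spectrum: 14994 kHz to 15006 kHz (plus carrier at 15000 kHz)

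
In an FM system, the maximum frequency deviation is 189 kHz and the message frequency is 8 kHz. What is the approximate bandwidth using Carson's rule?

Carson's rule: BW = 2*(delta_f + f_m)
= 2*(189 + 8) kHz = 394 kHz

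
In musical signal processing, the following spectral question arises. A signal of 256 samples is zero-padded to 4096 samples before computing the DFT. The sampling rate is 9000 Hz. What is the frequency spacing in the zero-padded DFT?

Original DFT: N = 256, resolution = f_s/N = 9000/256 = 1125/32 Hz
Zero-padded DFT: N = 4096, resolution = f_s/N = 9000/4096 = 1125/512 Hz
Zero-padding interpolates the spectrum (finer frequency grid)
but does NOT improve the true spectral resolution (ability to resolve close frequencies).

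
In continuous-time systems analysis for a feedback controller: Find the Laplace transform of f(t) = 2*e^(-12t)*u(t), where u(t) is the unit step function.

Standard Laplace transform pair:
e^(-at)*u(t) <-> 1/(s+a)
With a = 12: L{2*e^(-12t)*u(t)} = 2/(s+12), ROC: Re(s) > -12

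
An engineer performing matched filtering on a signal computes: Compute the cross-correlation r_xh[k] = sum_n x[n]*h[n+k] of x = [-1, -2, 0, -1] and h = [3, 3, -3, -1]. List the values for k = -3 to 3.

Both sequences indexed from 0 and zero outside their support.
Lags with overlap: k = -3 to 3.
  r_xh[-3] = x[3]*h[0] = -3
  r_xh[-2] = x[2]*h[0] + x[3]*h[1] = -3
  r_xh[-1] = x[1]*h[0] + x[2]*h[1] + x[3]*h[2] = -3
  r_xh[0] = x[0]*h[0] + x[1]*h[1] + x[2]*h[2] + x[3]*h[3] = -8
  r_xh[1] = x[0]*h[1] + x[1]*h[2] + x[2]*h[3] = 3
  r_xh[2] = x[0]*h[2] + x[1]*h[3] = 5
  r_xh[3] = x[0]*h[3] = 1
r_xh = [-3, -3, -3, -8, 3, 5, 1] (for k = -3, ..., 3)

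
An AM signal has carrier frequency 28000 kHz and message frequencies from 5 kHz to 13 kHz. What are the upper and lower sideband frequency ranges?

Upper sideband (USB) = fc + [fm_low, fm_high] = 28000 + [5, 13] = [28005, 28013] kHz
Lower sideband (LSB) = fc - [fm_high, fm_low] = 28000 - [13, 5] = [27987, 27995] kHz
Total occupied spectrum: 27987 kHz to 28013 kHz (plus carrier at 28000 kHz)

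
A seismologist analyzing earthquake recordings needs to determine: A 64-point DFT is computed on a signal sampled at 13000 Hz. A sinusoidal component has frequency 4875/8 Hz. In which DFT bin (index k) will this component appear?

DFT frequency resolution = f_s/N = 13000/64 = 1625/8 Hz
Bin index k = f_signal / resolution = 4875/8 / 1625/8 = 3
The signal frequency 4875/8 Hz falls in DFT bin k = 3.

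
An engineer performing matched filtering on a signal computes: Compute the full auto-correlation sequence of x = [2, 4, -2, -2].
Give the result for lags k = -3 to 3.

r_xx[k] = sum_m x[m]*x[m+k], indexed from 0, for k = -3 to 3:
  r_xx[-3] = x[3]*x[0] = -4
  r_xx[-2] = x[2]*x[0] + x[3]*x[1] = -12
  r_xx[-1] = x[1]*x[0] + x[2]*x[1] + x[3]*x[2] = 4
  r_xx[0] = x[0]*x[0] + x[1]*x[1] + x[2]*x[2] + x[3]*x[3] = 28
  r_xx[1] = x[0]*x[1] + x[1]*x[2] + x[2]*x[3] = 4
  r_xx[2] = x[0]*x[2] + x[1]*x[3] = -12
  r_xx[3] = x[0]*x[3] = -4
r_xx = [-4, -12, 4, 28, 4, -12, -4]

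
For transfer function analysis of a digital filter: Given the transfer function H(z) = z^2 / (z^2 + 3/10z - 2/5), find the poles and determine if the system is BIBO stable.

Poles are roots of the denominator: z^2 + 3/10z - 2/5 = 0.
Quadratic formula: z = [-(3/10) +/- sqrt((3/10)^2 - 4*(-2/5))] / 2
Discriminant = 9/100 + 8/5 = 169/100; sqrt = 13/10.
z = (-3/10 +/- 13/10) / 2 => z = 1/2 or z = -4/5.
|p1| = 1/2, |p2| = 4/5.
For BIBO stability, all poles must lie inside the unit circle (|p| < 1).
System is STABLE since both |p| < 1.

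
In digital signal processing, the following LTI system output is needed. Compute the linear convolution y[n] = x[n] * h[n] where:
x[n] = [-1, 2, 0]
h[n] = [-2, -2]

y[n] = sum_k x[k]*h[n-k]. Output length = len(x) + len(h) - 1 = 3 + 2 - 1 = 4.
y[0] = -1*-2 = 2
y[1] = 2*-2 + -1*-2 = -2
y[2] = 0*-2 + 2*-2 = -4
y[3] = 0*-2 = 0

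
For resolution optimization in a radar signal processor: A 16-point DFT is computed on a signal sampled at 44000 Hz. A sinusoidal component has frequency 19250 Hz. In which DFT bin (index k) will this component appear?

DFT frequency resolution = f_s/N = 44000/16 = 2750 Hz
Bin index k = f_signal / resolution = 19250 / 2750 = 7
The signal frequency 19250 Hz falls in DFT bin k = 7.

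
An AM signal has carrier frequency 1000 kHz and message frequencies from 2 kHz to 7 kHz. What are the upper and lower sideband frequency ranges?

Upper sideband (USB) = fc + [fm_low, fm_high] = 1000 + [2, 7] = [1002, 1007] kHz
Lower sideband (LSB) = fc - [fm_high, fm_low] = 1000 - [7, 2] = [993, 998] kHz
Total occupied spectrum: 993 kHz to 1007 kHz (plus carrier at 1000 kHz)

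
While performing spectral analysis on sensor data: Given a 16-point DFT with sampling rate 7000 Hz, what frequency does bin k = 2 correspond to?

The frequency of DFT bin k is: f_k = k * f_s / N
f_2 = 2 * 7000 / 16 = 875 Hz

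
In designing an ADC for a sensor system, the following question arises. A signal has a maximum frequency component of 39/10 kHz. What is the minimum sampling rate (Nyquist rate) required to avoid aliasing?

By the Nyquist-Shannon sampling theorem,
the minimum sampling rate (Nyquist rate) must be at least 2 * f_max.
Nyquist rate = 2 * 39/10 kHz = 39/5 kHz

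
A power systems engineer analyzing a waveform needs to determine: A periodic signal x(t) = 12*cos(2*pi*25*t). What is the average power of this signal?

Average power of A*cos(wt) is A^2/2.
P = 12^2 / 2 = 144/2 = 72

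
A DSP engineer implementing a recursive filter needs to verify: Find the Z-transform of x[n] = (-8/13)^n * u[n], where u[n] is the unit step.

The Z-transform of a^n * u[n] is z/(z-a) for |z| > |a|.
Here a = -8/13, so X(z) = z/(z - (-8/13)) = 13z/(13z + 8)
ROC: |z| > 8/13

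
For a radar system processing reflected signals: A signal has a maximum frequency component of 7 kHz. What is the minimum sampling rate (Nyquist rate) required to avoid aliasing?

By the Nyquist-Shannon sampling theorem,
the minimum sampling rate (Nyquist rate) must be at least 2 * f_max.
Nyquist rate = 2 * 7 kHz = 14 kHz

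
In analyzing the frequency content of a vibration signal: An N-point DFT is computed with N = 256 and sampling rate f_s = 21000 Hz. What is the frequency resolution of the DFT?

DFT frequency resolution = f_s / N
= 21000 / 256 = 2625/32 Hz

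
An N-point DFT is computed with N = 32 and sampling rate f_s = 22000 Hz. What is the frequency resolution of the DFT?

DFT frequency resolution = f_s / N
= 22000 / 32 = 1375/2 Hz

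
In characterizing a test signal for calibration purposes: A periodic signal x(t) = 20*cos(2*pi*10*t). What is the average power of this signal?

Average power of A*cos(wt) is A^2/2.
P = 20^2 / 2 = 400/2 = 200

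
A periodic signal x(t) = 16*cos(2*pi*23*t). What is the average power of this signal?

Average power of A*cos(wt) is A^2/2.
P = 16^2 / 2 = 256/2 = 128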